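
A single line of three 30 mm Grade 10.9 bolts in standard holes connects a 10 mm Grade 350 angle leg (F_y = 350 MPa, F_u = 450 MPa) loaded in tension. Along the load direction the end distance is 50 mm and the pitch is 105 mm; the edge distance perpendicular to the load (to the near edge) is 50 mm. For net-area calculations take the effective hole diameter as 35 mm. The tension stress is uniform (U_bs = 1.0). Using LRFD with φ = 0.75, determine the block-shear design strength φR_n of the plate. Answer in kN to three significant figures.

459 kN

Shear plane L_v = 50 + 2·105 = 260 mm; A_gv = 260 × 10 = 2600 mm².
A_nv = (260 − 2.5·35) × 10 = 1725 mm².
A_nt = (50 − 0.5·35) × 10 = 325 mm².
0.6 F_u A_nv = 465.8 kN; 0.6 F_y A_gv = 546 kN → shear rupture governs the shear term.
R_n = 465.8 + 1.0 × 450 × 325 / 1000 = 612 kN.
Design strength φR_n = 0.75 × 612 = 459 kN.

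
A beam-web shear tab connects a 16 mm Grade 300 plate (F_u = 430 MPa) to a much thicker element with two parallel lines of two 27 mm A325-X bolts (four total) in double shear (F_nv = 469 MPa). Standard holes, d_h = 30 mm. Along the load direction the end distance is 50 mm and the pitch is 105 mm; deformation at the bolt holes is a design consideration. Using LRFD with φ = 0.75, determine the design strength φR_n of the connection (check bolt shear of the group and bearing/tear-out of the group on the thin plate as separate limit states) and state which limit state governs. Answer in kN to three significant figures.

1100 kN (bearing governs)

Bolt shear: A_b = π·27²/4 = 572.6 mm²; R_n = 469 × 572.6 × 4 × 2 / 1000 = 2148 kN → 0.75 × 2148 = 1610 kN.
Bearing (1.2 l_c t F_u ≤ 2.4 d t F_u): upper limit = 2.4·27·16·430 / 1000 = 445.8 kN.
  Edge l_c = 50 − 30/2 = 35 → r_n = 289 kN; interior l_c = 105 − 30 = 75 → r_n = 445.8 kN.
  R_n,bearing = 2·289 + 2·445.8 = 1470 kN → 0.75 × 1470 = 1100 kN.
Bearing governs: 1100 kN.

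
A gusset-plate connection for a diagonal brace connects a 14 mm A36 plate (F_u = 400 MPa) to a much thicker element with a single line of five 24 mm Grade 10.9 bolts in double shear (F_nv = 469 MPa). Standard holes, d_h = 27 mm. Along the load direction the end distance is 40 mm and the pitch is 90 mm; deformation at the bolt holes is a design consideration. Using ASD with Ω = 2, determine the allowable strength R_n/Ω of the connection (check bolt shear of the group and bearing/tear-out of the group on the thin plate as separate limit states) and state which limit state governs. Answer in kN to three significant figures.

Bolt shear: A_b = π·24²/4 = 452.4 mm²; R_n = 469 × 452.4 × 5 × 2 / 1000 = 2122 kN → 2122 / 2 = 1060 kN.
Bearing (1.2 l_c t F_u ≤ 2.4 d t F_u): upper limit = 2.4·24·14·400 / 1000 = 322.6 kN.
  Edge l_c = 40 − 27/2 = 26.5 → r_n = 178.1 kN; interior l_c = 90 − 27 = 63 → r_n = 322.6 kN.
  R_n,bearing = 1·178.1 + 4·322.6 = 1468 kN → 1468 / 2 = 734 kN.
Bearing governs: 734 kN.

734 kN (bearing governs)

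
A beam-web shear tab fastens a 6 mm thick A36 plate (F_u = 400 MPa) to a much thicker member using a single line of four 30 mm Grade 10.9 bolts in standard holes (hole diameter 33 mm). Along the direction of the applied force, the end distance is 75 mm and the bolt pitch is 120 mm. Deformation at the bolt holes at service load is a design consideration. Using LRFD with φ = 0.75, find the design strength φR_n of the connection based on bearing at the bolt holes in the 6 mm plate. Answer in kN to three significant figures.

Per bolt r_n = 1.2 l_c t F_u ≤ 2.4 d t F_u; upper limit = 2.4 × 30 × 6 × 400 / 1000 = 172.8 kN.
Edge bolt: l_c = 75 − 33/2 = 58.5 mm → 1.2 × 58.5 × 6 × 400 / 1000 = 168.5 → r_n = 168.5 kN.
Interior bolts: l_c = 120 − 33 = 87 mm → 1.2 × 87 × 6 × 400 / 1000 = 250.6 → r_n = 172.8 kN.
R_n = 1 × 168.5 + 3 × 172.8 = 686.9 kN.
Design strength φR_n = 0.75 × 686.9 = 515 kN.

515 kN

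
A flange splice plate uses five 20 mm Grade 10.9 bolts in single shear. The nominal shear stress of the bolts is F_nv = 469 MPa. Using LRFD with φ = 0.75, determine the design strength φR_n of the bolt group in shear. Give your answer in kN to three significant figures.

553 kN

A_b = π × 20² / 4 = 314.2 mm².
R_n = F_nv · A_b · n · n_s = 469 × 314.2 × 5 × 1 / 1000 = 736.7 kN.
Design strength φR_n = 0.75 × 736.7 = 553 kN.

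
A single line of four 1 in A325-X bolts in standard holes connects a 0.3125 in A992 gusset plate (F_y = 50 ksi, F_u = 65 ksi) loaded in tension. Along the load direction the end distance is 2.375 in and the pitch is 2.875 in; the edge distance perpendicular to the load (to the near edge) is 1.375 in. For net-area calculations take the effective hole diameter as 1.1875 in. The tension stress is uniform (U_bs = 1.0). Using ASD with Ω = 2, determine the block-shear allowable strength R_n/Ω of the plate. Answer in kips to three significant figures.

Shear plane L_v = 2.375 + 3·2.875 = 11 in; A_gv = 11 × 0.3125 = 3.438 in².
A_nv = (11 − 3.5·1.1875) × 0.3125 = 2.139 in².
A_nt = (1.375 − 0.5·1.1875) × 0.3125 = 0.2441 in².
0.6 F_u A_nv = 83.41 kips; 0.6 F_y A_gv = 103.1 kips → shear rupture governs the shear term.
R_n = 83.41 + 1.0 × 65 × 0.2441 = 99.28 kips.
Allowable strength R_n/Ω = 99.28 / 2 = 49.6 kips.

49.6 kips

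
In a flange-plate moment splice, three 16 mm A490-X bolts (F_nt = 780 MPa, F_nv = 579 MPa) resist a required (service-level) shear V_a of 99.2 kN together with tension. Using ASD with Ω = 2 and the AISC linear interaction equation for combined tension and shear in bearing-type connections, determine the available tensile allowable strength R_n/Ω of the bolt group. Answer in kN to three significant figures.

172 kN

A_b = π·16²/4 = 201.1 mm²; f_rv = 99.2 × 1000 / (3 × 201.1) = 164.5 MPa.
F'_nt = 1.3 F_nt − (Ω F_nt / F_nv) f_rv = 1.3·780 − (2·780/579)·164.5 = 570.9 MPa, capped at F_nt → F'_nt = 570.9 MPa.
R_n = F'_nt · A_b · n = 570.9 × 201.1 × 3 / 1000 = 344.4 kN.
Allowable strength R_n/Ω = 344.4 / 2 = 172 kN.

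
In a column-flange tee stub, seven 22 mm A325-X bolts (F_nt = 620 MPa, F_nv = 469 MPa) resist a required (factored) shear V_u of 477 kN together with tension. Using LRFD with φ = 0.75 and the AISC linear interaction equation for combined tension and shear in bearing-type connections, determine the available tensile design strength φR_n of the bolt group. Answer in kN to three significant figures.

978 kN

A_b = π·22²/4 = 380.1 mm²; f_rv = 477 × 1000 / (7 × 380.1) = 179.3 MPa.
F'_nt = 1.3 F_nt − (F_nt / φF_nv) f_rv = 1.3·620 − (620/(0.75·469))·179.3 = 490 MPa, capped at F_nt → F'_nt = 490 MPa.
R_n = F'_nt · A_b · n = 490 × 380.1 × 7 / 1000 = 1304 kN.
Design strength φR_n = 0.75 × 1304 = 978 kN.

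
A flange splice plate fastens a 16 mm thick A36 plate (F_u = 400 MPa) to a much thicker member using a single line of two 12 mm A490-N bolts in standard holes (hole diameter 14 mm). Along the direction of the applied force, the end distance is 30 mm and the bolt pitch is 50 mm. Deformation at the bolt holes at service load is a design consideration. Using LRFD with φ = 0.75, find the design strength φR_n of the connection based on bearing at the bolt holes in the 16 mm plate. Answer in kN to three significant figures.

Per bolt r_n = 1.2 l_c t F_u ≤ 2.4 d t F_u; upper limit = 2.4 × 12 × 16 × 400 / 1000 = 184.3 kN.
Edge bolt: l_c = 30 − 14/2 = 23 mm → 1.2 × 23 × 16 × 400 / 1000 = 176.6 → r_n = 176.6 kN.
Interior bolts: l_c = 50 − 14 = 36 mm → 1.2 × 36 × 16 × 400 / 1000 = 276.5 → r_n = 184.3 kN.
R_n = 1 × 176.6 + 1 × 184.3 = 361 kN.
Design strength φR_n = 0.75 × 361 = 271 kN.

271 kN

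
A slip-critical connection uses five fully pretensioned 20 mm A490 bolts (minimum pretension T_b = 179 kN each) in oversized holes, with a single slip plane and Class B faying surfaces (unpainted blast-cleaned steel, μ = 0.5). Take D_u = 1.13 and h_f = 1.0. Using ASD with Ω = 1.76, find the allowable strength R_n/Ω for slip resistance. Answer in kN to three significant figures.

287 kN

R_n = μ · D_u · h_f · T_b · n_s · n_b = 0.5 × 1.13 × 1.0 × 179 × 1 × 5 = 505.7 kN.
Allowable strength R_n/Ω = 505.7 / 1.76 = 287 kN.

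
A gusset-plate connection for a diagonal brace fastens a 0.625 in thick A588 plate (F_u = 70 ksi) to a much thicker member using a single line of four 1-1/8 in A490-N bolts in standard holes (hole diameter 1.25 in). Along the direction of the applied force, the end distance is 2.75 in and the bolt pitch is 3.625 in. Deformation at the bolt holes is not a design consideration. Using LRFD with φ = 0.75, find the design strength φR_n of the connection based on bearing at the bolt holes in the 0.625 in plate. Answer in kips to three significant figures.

437 kips

Per bolt r_n = 1.5 l_c t F_u ≤ 3.0 d t F_u; upper limit = 3.0 × 1.125 × 0.625 × 70 = 147.7 kips.
Edge bolt: l_c = 2.75 − 1.25/2 = 2.125 in → 1.5 × 2.125 × 0.625 × 70 = 139.5 → r_n = 139.5 kips.
Interior bolts: l_c = 3.625 − 1.25 = 2.375 in → 1.5 × 2.375 × 0.625 × 70 = 155.9 → r_n = 147.7 kips.
R_n = 1 × 139.5 + 3 × 147.7 = 582.4 kips.
Design strength φR_n = 0.75 × 582.4 = 437 kips.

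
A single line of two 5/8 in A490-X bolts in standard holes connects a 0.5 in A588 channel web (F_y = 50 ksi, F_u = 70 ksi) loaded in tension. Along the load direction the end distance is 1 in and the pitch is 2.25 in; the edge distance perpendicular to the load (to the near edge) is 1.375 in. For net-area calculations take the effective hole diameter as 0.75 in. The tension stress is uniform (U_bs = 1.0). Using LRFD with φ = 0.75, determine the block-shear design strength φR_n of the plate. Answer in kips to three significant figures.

Shear plane L_v = 1 + 1·2.25 = 3.25 in; A_gv = 3.25 × 0.5 = 1.625 in².
A_nv = (3.25 − 1.5·0.75) × 0.5 = 1.062 in².
A_nt = (1.375 − 0.5·0.75) × 0.5 = 0.5 in².
0.6 F_u A_nv = 44.62 kips; 0.6 F_y A_gv = 48.75 kips → shear rupture governs the shear term.
R_n = 44.62 + 1.0 × 70 × 0.5 = 79.62 kips.
Design strength φR_n = 0.75 × 79.62 = 59.7 kips.

59.7 kips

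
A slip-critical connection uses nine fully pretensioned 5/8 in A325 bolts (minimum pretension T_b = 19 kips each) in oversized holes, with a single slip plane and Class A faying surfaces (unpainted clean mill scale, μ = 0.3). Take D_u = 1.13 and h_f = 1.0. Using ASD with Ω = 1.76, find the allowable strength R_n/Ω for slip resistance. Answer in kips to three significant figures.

R_n = μ · D_u · h_f · T_b · n_s · n_b = 0.3 × 1.13 × 1.0 × 19 × 1 × 9 = 57.97 kips.
Allowable strength R_n/Ω = 57.97 / 1.76 = 32.9 kips.

32.9 kips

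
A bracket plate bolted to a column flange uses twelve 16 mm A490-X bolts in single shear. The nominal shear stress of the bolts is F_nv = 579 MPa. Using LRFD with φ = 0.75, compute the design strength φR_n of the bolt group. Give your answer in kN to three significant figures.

1050 kN

A_b = π × 16² / 4 = 201.1 mm².
R_n = F_nv · A_b · n · n_s = 579 × 201.1 × 12 × 1 / 1000 = 1397 kN.
Design strength φR_n = 0.75 × 1397 = 1050 kN.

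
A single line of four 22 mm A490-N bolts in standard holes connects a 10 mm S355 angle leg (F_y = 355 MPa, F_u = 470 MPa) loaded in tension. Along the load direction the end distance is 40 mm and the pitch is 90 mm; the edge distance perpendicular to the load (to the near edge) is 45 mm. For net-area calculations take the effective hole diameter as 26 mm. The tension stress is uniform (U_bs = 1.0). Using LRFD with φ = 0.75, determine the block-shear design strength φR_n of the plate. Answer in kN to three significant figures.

576 kN

Shear plane L_v = 40 + 3·90 = 310 mm; A_gv = 310 × 10 = 3100 mm².
A_nv = (310 − 3.5·26) × 10 = 2190 mm².
A_nt = (45 − 0.5·26) × 10 = 320 mm².
0.6 F_u A_nv = 617.6 kN; 0.6 F_y A_gv = 660.3 kN → shear rupture governs the shear term.
R_n = 617.6 + 1.0 × 470 × 320 / 1000 = 768 kN.
Design strength φR_n = 0.75 × 768 = 576 kN.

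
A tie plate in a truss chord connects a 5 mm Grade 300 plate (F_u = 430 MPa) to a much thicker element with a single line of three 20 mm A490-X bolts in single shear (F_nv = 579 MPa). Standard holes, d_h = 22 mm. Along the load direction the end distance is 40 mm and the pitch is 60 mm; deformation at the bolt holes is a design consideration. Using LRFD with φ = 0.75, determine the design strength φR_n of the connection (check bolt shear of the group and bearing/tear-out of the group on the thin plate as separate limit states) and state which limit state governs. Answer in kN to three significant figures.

203 kN (bearing governs)

Bolt shear: A_b = π·20²/4 = 314.2 mm²; R_n = 579 × 314.2 × 3 × 1 / 1000 = 545.7 kN → 0.75 × 545.7 = 409 kN.
Bearing (1.2 l_c t F_u ≤ 2.4 d t F_u): upper limit = 2.4·20·5·430 / 1000 = 103.2 kN.
  Edge l_c = 40 − 22/2 = 29 → r_n = 74.82 kN; interior l_c = 60 − 22 = 38 → r_n = 98.04 kN.
  R_n,bearing = 1·74.82 + 2·98.04 = 270.9 kN → 0.75 × 270.9 = 203 kN.
Bearing governs: 203 kN.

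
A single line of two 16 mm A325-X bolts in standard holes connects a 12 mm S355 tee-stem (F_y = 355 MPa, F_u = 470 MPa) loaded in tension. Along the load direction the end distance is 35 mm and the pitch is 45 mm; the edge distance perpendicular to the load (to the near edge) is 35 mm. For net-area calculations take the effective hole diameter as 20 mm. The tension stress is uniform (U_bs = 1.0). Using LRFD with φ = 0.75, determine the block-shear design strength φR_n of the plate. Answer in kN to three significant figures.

233 kN

Shear plane L_v = 35 + 1·45 = 80 mm; A_gv = 80 × 12 = 960 mm².
A_nv = (80 − 1.5·20) × 12 = 600 mm².
A_nt = (35 − 0.5·20) × 12 = 300 mm².
0.6 F_u A_nv = 169.2 kN; 0.6 F_y A_gv = 204.5 kN → shear rupture governs the shear term.
R_n = 169.2 + 1.0 × 470 × 300 / 1000 = 310.2 kN.
Design strength φR_n = 0.75 × 310.2 = 233 kN.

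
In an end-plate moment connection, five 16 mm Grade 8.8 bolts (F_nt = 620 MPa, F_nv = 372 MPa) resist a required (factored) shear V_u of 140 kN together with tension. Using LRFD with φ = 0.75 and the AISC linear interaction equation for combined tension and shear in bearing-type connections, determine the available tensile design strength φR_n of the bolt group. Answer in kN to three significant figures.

374 kN

A_b = π·16²/4 = 201.1 mm²; f_rv = 140 × 1000 / (5 × 201.1) = 139.3 MPa.
F'_nt = 1.3 F_nt − (F_nt / φF_nv) f_rv = 1.3·620 − (620/(0.75·372))·139.3 = 496.5 MPa, capped at F_nt → F'_nt = 496.5 MPa.
R_n = F'_nt · A_b · n = 496.5 × 201.1 × 5 / 1000 = 499.2 kN.
Design strength φR_n = 0.75 × 499.2 = 374 kN.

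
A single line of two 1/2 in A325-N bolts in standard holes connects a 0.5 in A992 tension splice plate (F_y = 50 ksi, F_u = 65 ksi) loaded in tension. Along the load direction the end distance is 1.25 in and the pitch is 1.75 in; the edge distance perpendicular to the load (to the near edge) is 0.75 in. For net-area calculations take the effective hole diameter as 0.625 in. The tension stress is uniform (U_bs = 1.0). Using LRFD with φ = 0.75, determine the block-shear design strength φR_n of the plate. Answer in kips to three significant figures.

Shear plane L_v = 1.25 + 1·1.75 = 3 in; A_gv = 3 × 0.5 = 1.5 in².
A_nv = (3 − 1.5·0.625) × 0.5 = 1.031 in².
A_nt = (0.75 − 0.5·0.625) × 0.5 = 0.2188 in².
0.6 F_u A_nv = 40.22 kips; 0.6 F_y A_gv = 45 kips → shear rupture governs the shear term.
R_n = 40.22 + 1.0 × 65 × 0.2188 = 54.44 kips.
Design strength φR_n = 0.75 × 54.44 = 40.8 kips.

40.8 kips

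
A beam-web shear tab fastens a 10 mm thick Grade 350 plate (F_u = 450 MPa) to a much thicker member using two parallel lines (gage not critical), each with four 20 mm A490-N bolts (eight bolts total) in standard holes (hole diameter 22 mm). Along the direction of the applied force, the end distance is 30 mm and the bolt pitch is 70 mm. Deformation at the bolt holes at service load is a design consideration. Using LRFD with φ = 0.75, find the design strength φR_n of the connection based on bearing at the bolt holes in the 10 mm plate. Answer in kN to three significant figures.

1130 kN

Per bolt r_n = 1.2 l_c t F_u ≤ 2.4 d t F_u; upper limit = 2.4 × 20 × 10 × 450 / 1000 = 216 kN.
Edge bolt: l_c = 30 − 22/2 = 19 mm → 1.2 × 19 × 10 × 450 / 1000 = 102.6 → r_n = 102.6 kN.
Interior bolts: l_c = 70 − 22 = 48 mm → 1.2 × 48 × 10 × 450 / 1000 = 259.2 → r_n = 216 kN.
R_n = 2 × 102.6 + 6 × 216 = 1501 kN.
Design strength φR_n = 0.75 × 1501 = 1130 kN.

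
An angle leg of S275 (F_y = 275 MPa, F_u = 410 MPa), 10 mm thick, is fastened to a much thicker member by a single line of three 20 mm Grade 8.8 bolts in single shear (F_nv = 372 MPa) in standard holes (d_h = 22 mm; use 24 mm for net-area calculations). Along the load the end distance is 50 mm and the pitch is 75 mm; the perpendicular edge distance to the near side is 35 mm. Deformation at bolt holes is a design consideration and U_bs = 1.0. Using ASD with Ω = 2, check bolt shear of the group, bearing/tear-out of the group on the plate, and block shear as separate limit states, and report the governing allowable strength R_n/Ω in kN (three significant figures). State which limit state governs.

175 kN (bolt shear governs)

Bolt shear: A_b = π·20²/4 = 314.2 mm²; R_n = 372 × 314.2 × 3 × 1 / 1000 = 350.6 kN → 350.6 / 2 = 175 kN.
Bearing: edge l_c = 39, r_n = 191.9 kN; interior l_c = 53, r_n = 196.8 kN; R_n = 191.9 + 2·196.8 = 585.5 kN → 293 kN.
Block shear: A_gv = 2000, A_nv = 1400, A_nt = 230 mm²; R_n = min(0.6F_uA_nv, 0.6F_yA_gv) + U_bs·F_u·A_nt = 424.3 kN → 212 kN.
Bolt shear governs: 175 kN.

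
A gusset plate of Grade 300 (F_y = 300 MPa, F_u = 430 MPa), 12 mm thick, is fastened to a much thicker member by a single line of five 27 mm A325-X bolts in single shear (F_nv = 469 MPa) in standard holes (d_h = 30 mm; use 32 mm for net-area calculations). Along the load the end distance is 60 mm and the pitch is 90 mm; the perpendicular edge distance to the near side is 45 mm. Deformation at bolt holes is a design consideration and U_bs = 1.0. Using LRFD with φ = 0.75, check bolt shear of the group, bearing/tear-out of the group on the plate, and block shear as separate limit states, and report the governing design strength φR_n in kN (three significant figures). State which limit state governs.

753 kN (block shear governs)

Bolt shear: A_b = π·27²/4 = 572.6 mm²; R_n = 469 × 572.6 × 5 × 1 / 1000 = 1343 kN → 0.75 × 1343 = 1010 kN.
Bearing: edge l_c = 45, r_n = 278.6 kN; interior l_c = 60, r_n = 334.4 kN; R_n = 278.6 + 4·334.4 = 1616 kN → 1210 kN.
Block shear: A_gv = 5040, A_nv = 3312, A_nt = 348 mm²; R_n = min(0.6F_uA_nv, 0.6F_yA_gv) + U_bs·F_u·A_nt = 1004 kN → 753 kN.
Block shear governs: 753 kN.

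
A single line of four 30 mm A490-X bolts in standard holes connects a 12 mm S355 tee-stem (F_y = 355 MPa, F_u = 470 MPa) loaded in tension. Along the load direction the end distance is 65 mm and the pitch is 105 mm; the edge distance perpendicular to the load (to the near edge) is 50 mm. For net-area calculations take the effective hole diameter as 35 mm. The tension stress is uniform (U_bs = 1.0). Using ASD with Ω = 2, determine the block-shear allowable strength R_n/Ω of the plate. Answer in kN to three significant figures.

527 kN

Shear plane L_v = 65 + 3·105 = 380 mm; A_gv = 380 × 12 = 4560 mm².
A_nv = (380 − 3.5·35) × 12 = 3090 mm².
A_nt = (50 − 0.5·35) × 12 = 390 mm².
0.6 F_u A_nv = 871.4 kN; 0.6 F_y A_gv = 971.3 kN → shear rupture governs the shear term.
R_n = 871.4 + 1.0 × 470 × 390 / 1000 = 1055 kN.
Allowable strength R_n/Ω = 1055 / 2 = 527 kN.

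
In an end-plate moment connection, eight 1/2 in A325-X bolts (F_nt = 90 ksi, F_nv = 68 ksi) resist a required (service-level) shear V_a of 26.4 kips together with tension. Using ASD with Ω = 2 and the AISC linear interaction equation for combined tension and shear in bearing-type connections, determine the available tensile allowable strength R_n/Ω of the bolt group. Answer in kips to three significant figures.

A_b = π·0.5²/4 = 0.1963 in²; f_rv = 26.4 / (8 × 0.1963) = 16.81 ksi.
F'_nt = 1.3 F_nt − (Ω F_nt / F_nv) f_rv = 1.3·90 − (2·90/68)·16.81 = 72.51 ksi, capped at F_nt → F'_nt = 72.51 ksi.
R_n = F'_nt · A_b · n = 72.51 × 0.1963 × 8 = 113.9 kips.
Allowable strength R_n/Ω = 113.9 / 2 = 57 kips.

57 kips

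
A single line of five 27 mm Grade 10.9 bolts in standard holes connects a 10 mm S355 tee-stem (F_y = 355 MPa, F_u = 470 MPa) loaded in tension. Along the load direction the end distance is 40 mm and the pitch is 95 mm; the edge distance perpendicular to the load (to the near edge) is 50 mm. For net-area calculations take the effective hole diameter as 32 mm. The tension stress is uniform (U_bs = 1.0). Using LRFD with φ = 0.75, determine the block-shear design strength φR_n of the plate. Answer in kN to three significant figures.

Shear plane L_v = 40 + 4·95 = 420 mm; A_gv = 420 × 10 = 4200 mm².
A_nv = (420 − 4.5·32) × 10 = 2760 mm².
A_nt = (50 − 0.5·32) × 10 = 340 mm².
0.6 F_u A_nv = 778.3 kN; 0.6 F_y A_gv = 894.6 kN → shear rupture governs the shear term.
R_n = 778.3 + 1.0 × 470 × 340 / 1000 = 938.1 kN.
Design strength φR_n = 0.75 × 938.1 = 704 kN.

704 kN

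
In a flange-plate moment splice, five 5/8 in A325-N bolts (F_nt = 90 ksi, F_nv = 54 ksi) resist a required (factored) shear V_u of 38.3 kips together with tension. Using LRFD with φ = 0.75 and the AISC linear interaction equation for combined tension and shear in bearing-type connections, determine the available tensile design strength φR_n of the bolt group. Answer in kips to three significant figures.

A_b = π·0.625²/4 = 0.3068 in²; f_rv = 38.3 / (5 × 0.3068) = 24.97 ksi.
F'_nt = 1.3 F_nt − (F_nt / φF_nv) f_rv = 1.3·90 − (90/(0.75·54))·24.97 = 61.52 ksi, capped at F_nt → F'_nt = 61.52 ksi.
R_n = F'_nt · A_b · n = 61.52 × 0.3068 × 5 = 94.36 kips.
Design strength φR_n = 0.75 × 94.36 = 70.8 kips.

70.8 kips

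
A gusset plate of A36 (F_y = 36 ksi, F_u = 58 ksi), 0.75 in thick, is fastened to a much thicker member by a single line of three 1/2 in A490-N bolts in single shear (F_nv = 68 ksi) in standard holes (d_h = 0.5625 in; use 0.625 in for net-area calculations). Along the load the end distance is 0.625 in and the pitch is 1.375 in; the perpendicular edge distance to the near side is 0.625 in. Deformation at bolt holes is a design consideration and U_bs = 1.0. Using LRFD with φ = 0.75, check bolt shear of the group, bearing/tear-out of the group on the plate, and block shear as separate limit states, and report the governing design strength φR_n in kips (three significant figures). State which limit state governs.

Bolt shear: A_b = π·0.5²/4 = 0.1963 in²; R_n = 68 × 0.1963 × 3 × 1 = 40.06 kips → 0.75 × 40.06 = 30 kips.
Bearing: edge l_c = 0.3438, r_n = 17.94 kips; interior l_c = 0.8125, r_n = 42.41 kips; R_n = 17.94 + 2·42.41 = 102.8 kips → 77.1 kips.
Block shear: A_gv = 2.531, A_nv = 1.359, A_nt = 0.2344 in²; R_n = min(0.6F_uA_nv, 0.6F_yA_gv) + U_bs·F_u·A_nt = 60.9 kips → 45.7 kips.
Bolt shear governs: 30 kips.

30 kips (bolt shear governs)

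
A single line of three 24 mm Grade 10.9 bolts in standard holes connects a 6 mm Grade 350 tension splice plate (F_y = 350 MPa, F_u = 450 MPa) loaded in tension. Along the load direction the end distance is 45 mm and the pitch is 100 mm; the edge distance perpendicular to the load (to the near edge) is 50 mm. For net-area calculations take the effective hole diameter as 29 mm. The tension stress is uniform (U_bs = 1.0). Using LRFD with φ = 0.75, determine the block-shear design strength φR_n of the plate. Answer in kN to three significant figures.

Shear plane L_v = 45 + 2·100 = 245 mm; A_gv = 245 × 6 = 1470 mm².
A_nv = (245 − 2.5·29) × 6 = 1035 mm².
A_nt = (50 − 0.5·29) × 6 = 213 mm².
0.6 F_u A_nv = 279.4 kN; 0.6 F_y A_gv = 308.7 kN → shear rupture governs the shear term.
R_n = 279.4 + 1.0 × 450 × 213 / 1000 = 375.3 kN.
Design strength φR_n = 0.75 × 375.3 = 281 kN.

281 kN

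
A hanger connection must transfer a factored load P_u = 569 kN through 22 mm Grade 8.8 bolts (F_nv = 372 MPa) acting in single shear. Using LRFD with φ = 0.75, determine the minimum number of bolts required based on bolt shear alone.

A_b = π·22²/4 = 380.1 mm².
Per-bolt design strength φR_n = 0.75 × 372 × 380.1 × 1 / 1000 = 106.1 kN.
n ≥ 569 / 106.1 = 5.365 → use 6 bolts.

6 bolts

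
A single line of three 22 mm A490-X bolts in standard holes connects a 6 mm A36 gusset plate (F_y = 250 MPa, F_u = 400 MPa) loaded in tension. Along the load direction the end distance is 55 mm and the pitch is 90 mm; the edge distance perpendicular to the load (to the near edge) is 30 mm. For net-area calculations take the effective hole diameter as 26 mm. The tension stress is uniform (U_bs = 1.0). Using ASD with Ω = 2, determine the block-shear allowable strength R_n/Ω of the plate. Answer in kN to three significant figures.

Shear plane L_v = 55 + 2·90 = 235 mm; A_gv = 235 × 6 = 1410 mm².
A_nv = (235 − 2.5·26) × 6 = 1020 mm².
A_nt = (30 − 0.5·26) × 6 = 102 mm².
0.6 F_u A_nv = 244.8 kN; 0.6 F_y A_gv = 211.5 kN → shear yielding governs the shear term.
R_n = 211.5 + 1.0 × 400 × 102 / 1000 = 252.3 kN.
Allowable strength R_n/Ω = 252.3 / 2 = 126 kN.

126 kN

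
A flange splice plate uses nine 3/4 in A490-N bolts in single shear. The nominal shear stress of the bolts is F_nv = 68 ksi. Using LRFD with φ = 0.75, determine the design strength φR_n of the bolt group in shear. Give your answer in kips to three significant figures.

203 kips

A_b = π × 0.75² / 4 = 0.4418 in².
R_n = F_nv · A_b · n · n_s = 68 × 0.4418 × 9 × 1 = 270.4 kips.
Design strength φR_n = 0.75 × 270.4 = 203 kips.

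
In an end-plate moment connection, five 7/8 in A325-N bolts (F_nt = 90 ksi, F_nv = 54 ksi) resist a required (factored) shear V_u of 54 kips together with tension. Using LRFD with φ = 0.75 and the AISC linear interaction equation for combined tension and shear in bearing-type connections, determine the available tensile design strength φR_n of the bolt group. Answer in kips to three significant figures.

A_b = π·0.875²/4 = 0.6013 in²; f_rv = 54 / (5 × 0.6013) = 17.96 ksi.
F'_nt = 1.3 F_nt − (F_nt / φF_nv) f_rv = 1.3·90 − (90/(0.75·54))·17.96 = 77.09 ksi, capped at F_nt → F'_nt = 77.09 ksi.
R_n = F'_nt · A_b · n = 77.09 × 0.6013 × 5 = 231.8 kips.
Design strength φR_n = 0.75 × 231.8 = 174 kips.

174 kips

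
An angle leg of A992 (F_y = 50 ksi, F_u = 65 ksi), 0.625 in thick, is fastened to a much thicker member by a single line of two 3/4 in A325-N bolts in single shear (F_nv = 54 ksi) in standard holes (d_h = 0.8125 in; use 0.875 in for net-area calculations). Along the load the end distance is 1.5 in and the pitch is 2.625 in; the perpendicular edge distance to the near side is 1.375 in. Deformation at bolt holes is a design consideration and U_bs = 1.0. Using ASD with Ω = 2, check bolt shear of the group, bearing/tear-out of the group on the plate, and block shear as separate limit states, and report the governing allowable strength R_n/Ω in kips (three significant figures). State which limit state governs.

Bolt shear: A_b = π·0.75²/4 = 0.4418 in²; R_n = 54 × 0.4418 × 2 × 1 = 47.71 kips → 47.71 / 2 = 23.9 kips.
Bearing: edge l_c = 1.094, r_n = 53.32 kips; interior l_c = 1.812, r_n = 73.12 kips; R_n = 53.32 + 1·73.12 = 126.4 kips → 63.2 kips.
Block shear: A_gv = 2.578, A_nv = 1.758, A_nt = 0.5859 in²; R_n = min(0.6F_uA_nv, 0.6F_yA_gv) + U_bs·F_u·A_nt = 106.6 kips → 53.3 kips.
Bolt shear governs: 23.9 kips.

23.9 kips (bolt shear governs)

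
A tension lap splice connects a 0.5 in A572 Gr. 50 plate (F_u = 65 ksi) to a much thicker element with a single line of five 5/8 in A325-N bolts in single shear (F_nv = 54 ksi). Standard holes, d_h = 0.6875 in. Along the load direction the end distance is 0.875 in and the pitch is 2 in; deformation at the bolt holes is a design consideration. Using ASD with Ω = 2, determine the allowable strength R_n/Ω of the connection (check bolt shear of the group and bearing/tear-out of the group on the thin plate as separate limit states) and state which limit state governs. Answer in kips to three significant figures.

Bolt shear: A_b = π·0.625²/4 = 0.3068 in²; R_n = 54 × 0.3068 × 5 × 1 = 82.83 kips → 82.83 / 2 = 41.4 kips.
Bearing (1.2 l_c t F_u ≤ 2.4 d t F_u): upper limit = 2.4·0.625·0.5·65 = 48.75 kips.
  Edge l_c = 0.875 − 0.6875/2 = 0.5312 → r_n = 20.72 kips; interior l_c = 2 − 0.6875 = 1.312 → r_n = 48.75 kips.
  R_n,bearing = 1·20.72 + 4·48.75 = 215.7 kips → 215.7 / 2 = 108 kips.
Bolt shear governs: 41.4 kips.

41.4 kips (bolt shear governs)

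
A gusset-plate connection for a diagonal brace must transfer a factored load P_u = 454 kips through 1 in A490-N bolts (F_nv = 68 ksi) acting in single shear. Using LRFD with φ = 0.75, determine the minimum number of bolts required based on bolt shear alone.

12 bolts

A_b = π·1²/4 = 0.7854 in².
Per-bolt design strength φR_n = 0.75 × 68 × 0.7854 × 1 = 40.06 kips.
n ≥ 454 / 40.06 = 11.33 → use 12 bolts.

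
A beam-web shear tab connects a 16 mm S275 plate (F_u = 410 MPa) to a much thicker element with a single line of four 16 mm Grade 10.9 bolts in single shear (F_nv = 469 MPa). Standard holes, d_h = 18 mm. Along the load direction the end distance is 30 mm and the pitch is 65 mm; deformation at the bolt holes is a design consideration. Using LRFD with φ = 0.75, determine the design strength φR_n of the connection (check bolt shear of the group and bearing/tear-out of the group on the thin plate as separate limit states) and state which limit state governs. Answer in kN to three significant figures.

283 kN (bolt shear governs)

Bolt shear: A_b = π·16²/4 = 201.1 mm²; R_n = 469 × 201.1 × 4 × 1 / 1000 = 377.2 kN → 0.75 × 377.2 = 283 kN.
Bearing (1.2 l_c t F_u ≤ 2.4 d t F_u): upper limit = 2.4·16·16·410 / 1000 = 251.9 kN.
  Edge l_c = 30 − 18/2 = 21 → r_n = 165.3 kN; interior l_c = 65 − 18 = 47 → r_n = 251.9 kN.
  R_n,bearing = 1·165.3 + 3·251.9 = 921 kN → 0.75 × 921 = 691 kN.
Bolt shear governs: 283 kN.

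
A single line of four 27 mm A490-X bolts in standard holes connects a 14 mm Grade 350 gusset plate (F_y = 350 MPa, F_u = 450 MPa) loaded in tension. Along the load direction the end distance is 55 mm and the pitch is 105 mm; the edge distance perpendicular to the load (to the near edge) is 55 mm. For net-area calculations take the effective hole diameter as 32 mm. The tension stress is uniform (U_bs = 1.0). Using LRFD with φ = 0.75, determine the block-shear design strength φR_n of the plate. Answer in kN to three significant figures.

Shear plane L_v = 55 + 3·105 = 370 mm; A_gv = 370 × 14 = 5180 mm².
A_nv = (370 − 3.5·32) × 14 = 3612 mm².
A_nt = (55 − 0.5·32) × 14 = 546 mm².
0.6 F_u A_nv = 975.2 kN; 0.6 F_y A_gv = 1088 kN → shear rupture governs the shear term.
R_n = 975.2 + 1.0 × 450 × 546 / 1000 = 1221 kN.
Design strength φR_n = 0.75 × 1221 = 916 kN.

916 kN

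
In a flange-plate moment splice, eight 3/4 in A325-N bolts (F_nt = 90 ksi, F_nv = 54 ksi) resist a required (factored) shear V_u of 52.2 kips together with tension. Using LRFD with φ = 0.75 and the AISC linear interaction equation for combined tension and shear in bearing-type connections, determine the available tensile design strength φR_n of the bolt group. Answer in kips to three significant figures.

223 kips

A_b = π·0.75²/4 = 0.4418 in²; f_rv = 52.2 / (8 × 0.4418) = 14.77 ksi.
F'_nt = 1.3 F_nt − (F_nt / φF_nv) f_rv = 1.3·90 − (90/(0.75·54))·14.77 = 84.18 ksi, capped at F_nt → F'_nt = 84.18 ksi.
R_n = F'_nt · A_b · n = 84.18 × 0.4418 × 8 = 297.5 kips.
Design strength φR_n = 0.75 × 297.5 = 223 kips.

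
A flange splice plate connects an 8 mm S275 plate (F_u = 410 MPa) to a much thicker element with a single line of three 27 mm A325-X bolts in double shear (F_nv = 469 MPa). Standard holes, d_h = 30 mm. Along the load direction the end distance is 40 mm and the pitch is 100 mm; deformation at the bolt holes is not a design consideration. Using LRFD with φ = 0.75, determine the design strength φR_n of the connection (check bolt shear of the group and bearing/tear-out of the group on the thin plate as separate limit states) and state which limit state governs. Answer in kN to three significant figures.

491 kN (bearing governs)

Bolt shear: A_b = π·27²/4 = 572.6 mm²; R_n = 469 × 572.6 × 3 × 2 / 1000 = 1611 kN → 0.75 × 1611 = 1210 kN.
Bearing (1.5 l_c t F_u ≤ 3.0 d t F_u): upper limit = 3.0·27·8·410 / 1000 = 265.7 kN.
  Edge l_c = 40 − 30/2 = 25 → r_n = 123 kN; interior l_c = 100 − 30 = 70 → r_n = 265.7 kN.
  R_n,bearing = 1·123 + 2·265.7 = 654.4 kN → 0.75 × 654.4 = 491 kN.
Bearing governs: 491 kN.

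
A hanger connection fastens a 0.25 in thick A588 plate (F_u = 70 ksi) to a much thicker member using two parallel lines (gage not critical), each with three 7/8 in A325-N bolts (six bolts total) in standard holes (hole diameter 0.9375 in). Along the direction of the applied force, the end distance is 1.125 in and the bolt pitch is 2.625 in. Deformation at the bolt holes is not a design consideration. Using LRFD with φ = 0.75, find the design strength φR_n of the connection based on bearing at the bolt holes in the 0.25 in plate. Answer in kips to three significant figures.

159 kips

Per bolt r_n = 1.5 l_c t F_u ≤ 3.0 d t F_u; upper limit = 3.0 × 0.875 × 0.25 × 70 = 45.94 kips.
Edge bolt: l_c = 1.125 − 0.9375/2 = 0.6562 in → 1.5 × 0.6562 × 0.25 × 70 = 17.23 → r_n = 17.23 kips.
Interior bolts: l_c = 2.625 − 0.9375 = 1.688 in → 1.5 × 1.688 × 0.25 × 70 = 44.3 → r_n = 44.3 kips.
R_n = 2 × 17.23 + 4 × 44.3 = 211.6 kips.
Design strength φR_n = 0.75 × 211.6 = 159 kips.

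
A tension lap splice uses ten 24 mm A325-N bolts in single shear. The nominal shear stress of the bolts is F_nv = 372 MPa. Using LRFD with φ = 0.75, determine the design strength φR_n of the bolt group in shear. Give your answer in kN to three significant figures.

1260 kN

A_b = π × 24² / 4 = 452.4 mm².
R_n = F_nv · A_b · n · n_s = 372 × 452.4 × 10 × 1 / 1000 = 1683 kN.
Design strength φR_n = 0.75 × 1683 = 1260 kN.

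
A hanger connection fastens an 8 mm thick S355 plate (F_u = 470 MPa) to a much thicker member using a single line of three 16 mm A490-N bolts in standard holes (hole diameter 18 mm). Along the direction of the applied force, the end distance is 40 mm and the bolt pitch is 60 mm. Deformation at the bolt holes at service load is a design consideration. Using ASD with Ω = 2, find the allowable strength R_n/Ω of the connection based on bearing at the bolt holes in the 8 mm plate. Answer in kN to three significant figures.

214 kN

Per bolt r_n = 1.2 l_c t F_u ≤ 2.4 d t F_u; upper limit = 2.4 × 16 × 8 × 470 / 1000 = 144.4 kN.
Edge bolt: l_c = 40 − 18/2 = 31 mm → 1.2 × 31 × 8 × 470 / 1000 = 139.9 → r_n = 139.9 kN.
Interior bolts: l_c = 60 − 18 = 42 mm → 1.2 × 42 × 8 × 470 / 1000 = 189.5 → r_n = 144.4 kN.
R_n = 1 × 139.9 + 2 × 144.4 = 428.6 kN.
Allowable strength R_n/Ω = 428.6 / 2 = 214 kN.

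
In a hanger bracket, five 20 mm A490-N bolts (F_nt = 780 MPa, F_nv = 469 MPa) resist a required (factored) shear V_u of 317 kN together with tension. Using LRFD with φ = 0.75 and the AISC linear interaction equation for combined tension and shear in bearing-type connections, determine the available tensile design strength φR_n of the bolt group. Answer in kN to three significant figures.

A_b = π·20²/4 = 314.2 mm²; f_rv = 317 × 1000 / (5 × 314.2) = 201.8 MPa.
F'_nt = 1.3 F_nt − (F_nt / φF_nv) f_rv = 1.3·780 − (780/(0.75·469))·201.8 = 566.5 MPa, capped at F_nt → F'_nt = 566.5 MPa.
R_n = F'_nt · A_b · n = 566.5 × 314.2 × 5 / 1000 = 889.8 kN.
Design strength φR_n = 0.75 × 889.8 = 667 kN.

667 kN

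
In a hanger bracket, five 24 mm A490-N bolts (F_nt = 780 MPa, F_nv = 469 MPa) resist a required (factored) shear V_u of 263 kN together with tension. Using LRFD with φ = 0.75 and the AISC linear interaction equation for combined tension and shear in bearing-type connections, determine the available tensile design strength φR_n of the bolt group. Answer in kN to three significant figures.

1280 kN

A_b = π·24²/4 = 452.4 mm²; f_rv = 263 × 1000 / (5 × 452.4) = 116.3 MPa.
F'_nt = 1.3 F_nt − (F_nt / φF_nv) f_rv = 1.3·780 − (780/(0.75·469))·116.3 = 756.2 MPa, capped at F_nt → F'_nt = 756.2 MPa.
R_n = F'_nt · A_b · n = 756.2 × 452.4 × 5 / 1000 = 1710 kN.
Design strength φR_n = 0.75 × 1710 = 1280 kN.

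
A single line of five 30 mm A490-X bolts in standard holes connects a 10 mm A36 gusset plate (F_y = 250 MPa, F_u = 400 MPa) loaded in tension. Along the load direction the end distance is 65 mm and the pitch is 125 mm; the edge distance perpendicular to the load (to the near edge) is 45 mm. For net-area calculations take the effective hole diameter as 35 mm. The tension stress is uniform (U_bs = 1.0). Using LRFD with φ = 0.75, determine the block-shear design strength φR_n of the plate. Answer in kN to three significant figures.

718 kN

Shear plane L_v = 65 + 4·125 = 565 mm; A_gv = 565 × 10 = 5650 mm².
A_nv = (565 − 4.5·35) × 10 = 4075 mm².
A_nt = (45 − 0.5·35) × 10 = 275 mm².
0.6 F_u A_nv = 978 kN; 0.6 F_y A_gv = 847.5 kN → shear yielding governs the shear term.
R_n = 847.5 + 1.0 × 400 × 275 / 1000 = 957.5 kN.
Design strength φR_n = 0.75 × 957.5 = 718 kN.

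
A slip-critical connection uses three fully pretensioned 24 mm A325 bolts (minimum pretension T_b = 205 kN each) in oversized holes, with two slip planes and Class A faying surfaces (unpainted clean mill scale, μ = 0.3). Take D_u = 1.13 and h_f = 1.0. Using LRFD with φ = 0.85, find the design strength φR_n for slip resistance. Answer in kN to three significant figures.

354 kN

R_n = μ · D_u · h_f · T_b · n_s · n_b = 0.3 × 1.13 × 1.0 × 205 × 2 × 3 = 417 kN.
Design strength φR_n = 0.85 × 417 = 354 kN.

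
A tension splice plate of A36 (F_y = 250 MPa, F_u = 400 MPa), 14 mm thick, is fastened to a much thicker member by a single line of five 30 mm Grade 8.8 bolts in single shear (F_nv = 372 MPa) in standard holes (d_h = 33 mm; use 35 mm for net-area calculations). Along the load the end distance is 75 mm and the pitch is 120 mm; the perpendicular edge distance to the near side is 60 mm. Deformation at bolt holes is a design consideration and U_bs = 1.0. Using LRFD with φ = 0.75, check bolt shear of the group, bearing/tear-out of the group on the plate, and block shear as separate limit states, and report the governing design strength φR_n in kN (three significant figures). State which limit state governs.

Bolt shear: A_b = π·30²/4 = 706.9 mm²; R_n = 372 × 706.9 × 5 × 1 / 1000 = 1315 kN → 0.75 × 1315 = 986 kN.
Bearing: edge l_c = 58.5, r_n = 393.1 kN; interior l_c = 87, r_n = 403.2 kN; R_n = 393.1 + 4·403.2 = 2006 kN → 1500 kN.
Block shear: A_gv = 7770, A_nv = 5565, A_nt = 595 mm²; R_n = min(0.6F_uA_nv, 0.6F_yA_gv) + U_bs·F_u·A_nt = 1404 kN → 1050 kN.
Bolt shear governs: 986 kN.

986 kN (bolt shear governs)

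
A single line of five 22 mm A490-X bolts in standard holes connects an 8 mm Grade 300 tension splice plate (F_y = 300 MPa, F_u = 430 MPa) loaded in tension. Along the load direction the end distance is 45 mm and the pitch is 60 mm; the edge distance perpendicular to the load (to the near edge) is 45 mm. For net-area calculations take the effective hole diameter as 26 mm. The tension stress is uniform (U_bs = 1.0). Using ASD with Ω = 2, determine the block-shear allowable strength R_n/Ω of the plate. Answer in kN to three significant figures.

228 kN

Shear plane L_v = 45 + 4·60 = 285 mm; A_gv = 285 × 8 = 2280 mm².
A_nv = (285 − 4.5·26) × 8 = 1344 mm².
A_nt = (45 − 0.5·26) × 8 = 256 mm².
0.6 F_u A_nv = 346.8 kN; 0.6 F_y A_gv = 410.4 kN → shear rupture governs the shear term.
R_n = 346.8 + 1.0 × 430 × 256 / 1000 = 456.8 kN.
Allowable strength R_n/Ω = 456.8 / 2 = 228 kN.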